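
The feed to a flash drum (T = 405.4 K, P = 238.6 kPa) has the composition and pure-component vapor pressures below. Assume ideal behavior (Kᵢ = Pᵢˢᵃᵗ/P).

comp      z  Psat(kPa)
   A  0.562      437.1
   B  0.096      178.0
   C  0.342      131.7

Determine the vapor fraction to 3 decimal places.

Raoult's law: Kᵢ = Pᵢˢᵃᵗ/P = Pᵢˢᵃᵗ/238.6.
  K_A = 437.1/238.6 = 1.83194, K_B = 178.0/238.6 = 0.74602, K_C = 131.7/238.6 = 0.55197
Material balance + equilibrium reduce to Σ zᵢ(Kᵢ−1)/(1+ψ(Kᵢ−1)) = 0.
g(0) = ΣzᵢKᵢ − 1 = 0.290 and g(1) = 1 − Σzᵢ/Kᵢ = -0.055, so a root lies in (0, 1).
Newton iteration, ψ⁰ = 0.5:
  ψ = 0.500: g = 0.1048, g' = -0.316 → ψ = 0.832
  ψ = 0.832: g = 0.0013, g' = -0.320 → ψ = 0.835
Converged at ψ = 0.835.

ψ = 0.835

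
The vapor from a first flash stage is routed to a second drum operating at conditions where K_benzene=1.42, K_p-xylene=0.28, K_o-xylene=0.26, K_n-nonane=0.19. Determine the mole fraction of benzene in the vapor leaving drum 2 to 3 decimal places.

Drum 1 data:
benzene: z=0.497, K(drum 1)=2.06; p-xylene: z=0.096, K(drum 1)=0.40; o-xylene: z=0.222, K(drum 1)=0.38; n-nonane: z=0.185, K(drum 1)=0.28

Drum 1:
Material balance + equilibrium reduce to Σ zᵢ(Kᵢ−1)/(1+ψ₁(Kᵢ−1)) = 0.
Feasibility: ΣzᵢKᵢ = 1.198, Σzᵢ/Kᵢ = 1.726 — both > 1, two phases present.
Newton iteration, ψ₁⁰ = 0.52:
  ψ₁ = 0.520: g = -0.1601, g' = -0.736 → ψ₁ = 0.302
  ψ₁ = 0.302: g = -0.0111, g' = -0.658 → ψ₁ = 0.286
Converged at ψ₁ = 0.286.
Drum-1 compositions:
  benzene: x = 0.382, y = 0.786
  p-xylene: x = 0.116, y = 0.046
  o-xylene: x = 0.270, y = 0.103
  n-nonane: x = 0.233, y = 0.065
Drum-2 feed = drum-1 vapor: z₂ = (0.7860, 0.0463, 0.1025, 0.0652).
Drum 2:
Let ψ₂ = V/F and solve Σ zᵢ(Kᵢ−1)/(1+ψ₂(Kᵢ−1)) = 0.
Check two-phase: ΣzᵢKᵢ = 1.168 > 1 and Σzᵢ/Kᵢ = 1.456 > 1, so g(0) = 0.168 > 0 and g(1) = -0.456 < 0.
Iterate (Newton) starting at ψ₂ = 0.59:
  ψ₂ = 0.590: g = -0.0293, g' = -0.495 → ψ₂ = 0.531
  ψ₂ = 0.531: g = -0.0017, g' = -0.440 → ψ₂ = 0.527
Converged at ψ₂ = 0.527.
  benzene: x = 0.644, y = 0.914
  p-xylene: x = 0.075, y = 0.021
  o-xylene: x = 0.168, y = 0.044
  n-nonane: x = 0.114, y = 0.022

y_benzene (drum 2) = 0.914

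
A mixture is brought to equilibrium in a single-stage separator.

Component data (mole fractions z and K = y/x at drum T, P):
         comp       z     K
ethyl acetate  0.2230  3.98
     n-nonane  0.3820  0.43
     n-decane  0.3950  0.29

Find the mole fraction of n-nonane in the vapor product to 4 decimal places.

y_n-nonane = 0.1728

Let ψ = V/F and solve Σ zᵢ(Kᵢ−1)/(1+ψ(Kᵢ−1)) = 0.
Check two-phase: ΣzᵢKᵢ = 1.1663 > 1 and Σzᵢ/Kᵢ = 2.3065 > 1, so g(0) = 0.1664 > 0 and g(1) = -1.3065 < 0.
Newton iteration, ψ⁰ = 0.38:
  ψ = 0.3800: g = -0.35038, g' = -1.0112 → ψ = 0.0335
  ψ = 0.0335: g = 0.09496, g' = -1.9751 → ψ = 0.0816
  ψ = 0.0816: g = 0.00853, g' = -1.6424 → ψ = 0.0868
Converged at ψ = 0.0868.
Compositions from xᵢ = zᵢ/(1+ψ(Kᵢ−1)), yᵢ = Kᵢxᵢ:
  ethyl acetate: x = 0.1772, y = 0.7051
  n-nonane: x = 0.4019, y = 0.1728
  n-decane: x = 0.4209, y = 0.1221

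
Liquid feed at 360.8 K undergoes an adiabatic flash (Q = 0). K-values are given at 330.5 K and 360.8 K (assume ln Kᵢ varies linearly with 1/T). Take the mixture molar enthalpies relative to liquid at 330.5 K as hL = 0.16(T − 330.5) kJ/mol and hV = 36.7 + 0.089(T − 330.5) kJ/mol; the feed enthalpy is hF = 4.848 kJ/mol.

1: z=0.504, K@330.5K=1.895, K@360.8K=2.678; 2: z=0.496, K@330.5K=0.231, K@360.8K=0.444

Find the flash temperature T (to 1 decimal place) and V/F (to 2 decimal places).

Adiabatic flash: solve Rachford–Rice at each trial T, then check hF = ψ·hV(T) + (1−ψ)·hL(T).
  T = 330.5 K: K = (1.895, 0.231), RR gives ψ = 0.101, H_out = 3.714 kJ/mol
  T = 360.8 K: K = (2.678, 0.444), RR gives ψ = 0.611, H_out = 25.953 kJ/mol
  T = 345.6 K: K = (2.269, 0.325), RR gives ψ = 0.355, H_out = 15.069 kJ/mol
  T = 338.1 K: K = (2.079, 0.275), RR gives ψ = 0.236, H_out = 9.733 kJ/mol
  T = 334.3 K: K = (1.986, 0.252), RR gives ψ = 0.171, H_out = 6.837 kJ/mol
  T = 332.4 K: K = (1.940, 0.242), RR gives ψ = 0.137, H_out = 5.309 kJ/mol
  T = 331.4 K: K = (1.916, 0.236), RR gives ψ = 0.118, H_out = 4.479 kJ/mol
Linear interpolation between T = 331.4 (H_out = 4.479) and T = 332.4 (H_out = 5.309) on hF = 4.848 gives T ≈ 331.8 K, at which ψ = 0.13.

T = 331.8 K, V/F = 0.13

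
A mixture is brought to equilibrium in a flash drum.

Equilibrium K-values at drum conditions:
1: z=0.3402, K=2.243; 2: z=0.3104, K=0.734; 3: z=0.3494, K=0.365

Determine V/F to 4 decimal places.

Material balance + equilibrium reduce to Σ zᵢ(Kᵢ−1)/(1+V/F(Kᵢ−1)) = 0.
Check two-phase: ΣzᵢKᵢ = 1.1184 > 1 and Σzᵢ/Kᵢ = 1.5318 > 1, so g(0) = 0.1184 > 0 and g(1) = -0.5318 < 0.
Iterate (Newton) starting at V/F = 0.5:
  V/F = 0.5000: g = -0.15953, g' = -0.5316 → V/F = 0.1999
  V/F = 0.1999: g = -0.00263, g' = -0.5466 → V/F = 0.1951
Converged at V/F = 0.1951.

V/F = 0.1951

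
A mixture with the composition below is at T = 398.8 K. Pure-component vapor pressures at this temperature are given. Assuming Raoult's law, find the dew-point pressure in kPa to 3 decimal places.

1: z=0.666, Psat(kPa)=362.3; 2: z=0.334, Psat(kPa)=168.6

At the dew point ψ → 1, so Σzᵢ/Kᵢ = 1 with Kᵢ = Pᵢˢᵃᵗ/P ⇒ 1/P = Σzᵢ/Pᵢˢᵃᵗ.
1/P = 0.666/362.3 + 0.334/168.6 = 0.003819 ⇒ P = 261.830 kPa

Pdew = 261.830 kPa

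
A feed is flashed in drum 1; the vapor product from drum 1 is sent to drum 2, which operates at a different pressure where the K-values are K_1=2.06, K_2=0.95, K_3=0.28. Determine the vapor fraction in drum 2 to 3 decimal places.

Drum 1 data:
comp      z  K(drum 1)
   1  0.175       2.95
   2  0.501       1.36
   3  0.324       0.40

Drum 1:
Material balance + equilibrium reduce to Σ zᵢ(Kᵢ−1)/(1+ψ₁(Kᵢ−1)) = 0.
Check two-phase: ΣzᵢKᵢ = 1.327 > 1 and Σzᵢ/Kᵢ = 1.238 > 1, so g(0) = 0.327 > 0 and g(1) = -0.238 < 0.
Newton–Raphson from ψ₁ = 0.5:
  ψ₁ = 0.500: g = 0.0479, g' = -0.455 → ψ₁ = 0.605
  ψ₁ = 0.605: g = -0.0006, g' = -0.471 → ψ₁ = 0.604
Converged at ψ₁ = 0.604.
Drum-1 compositions:
  1: x = 0.080, y = 0.237
  2: x = 0.412, y = 0.560
  3: x = 0.508, y = 0.203
Drum-2 feed = drum-1 vapor: z₂ = (0.2371, 0.5597, 0.2032).
Drum 2:
Iterate (Newton) starting at ψ₂ = 0.5:
  ψ₂ = 0.500: g = -0.0931, g' = -0.372 → ψ₂ = 0.250
  ψ₂ = 0.250: g = -0.0082, g' = -0.325 → ψ₂ = 0.225
Converged at ψ₂ = 0.225.
  1: x = 0.191, y = 0.394
  2: x = 0.566, y = 0.538
  3: x = 0.243, y = 0.068

V/F (drum 2) = 0.225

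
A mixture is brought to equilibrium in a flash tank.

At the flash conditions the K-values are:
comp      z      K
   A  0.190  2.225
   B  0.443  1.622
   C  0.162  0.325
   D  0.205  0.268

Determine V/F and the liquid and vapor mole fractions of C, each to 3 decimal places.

Rachford–Rice: g(V/F) = Σ zᵢ(Kᵢ−1)/(1+V/F(Kᵢ−1)) = 0.
Check two-phase: ΣzᵢKᵢ = 1.249 > 1 and Σzᵢ/Kᵢ = 1.622 > 1, so g(0) = 0.249 > 0 and g(1) = -0.622 < 0.
Iterate (Newton) starting at V/F = 0.44:
  V/F = 0.440: g = -0.0093, g' = -0.614 → V/F = 0.425
Converged at V/F = 0.425.
Compositions from xᵢ = zᵢ/(1+V/F(Kᵢ−1)), yᵢ = Kᵢxᵢ:
  A: x = 0.125, y = 0.278
  B: x = 0.350, y = 0.568
  C: x = 0.227, y = 0.074
  D: x = 0.297, y = 0.080

V/F = 0.425, x_C = 0.227, y_C = 0.074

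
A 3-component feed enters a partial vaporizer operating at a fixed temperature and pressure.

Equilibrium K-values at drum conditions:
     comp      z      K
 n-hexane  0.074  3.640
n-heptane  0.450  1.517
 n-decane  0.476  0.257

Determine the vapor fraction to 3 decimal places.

Let ψ = V/F and solve Σ zᵢ(Kᵢ−1)/(1+ψ(Kᵢ−1)) = 0.
Check two-phase: ΣzᵢKᵢ = 1.074 > 1 and Σzᵢ/Kᵢ = 2.169 > 1, so g(0) = 0.074 > 0 and g(1) = -1.169 < 0.
Iterate (Newton) starting at ψ = 0.5:
  ψ = 0.500: g = -0.2936, g' = -0.837 → ψ = 0.149
  ψ = 0.149: g = -0.0416, g' = -0.702 → ψ = 0.090
  ψ = 0.090: g = 0.0012, g' = -0.748 → ψ = 0.092
Converged at ψ = 0.092.

ψ = 0.092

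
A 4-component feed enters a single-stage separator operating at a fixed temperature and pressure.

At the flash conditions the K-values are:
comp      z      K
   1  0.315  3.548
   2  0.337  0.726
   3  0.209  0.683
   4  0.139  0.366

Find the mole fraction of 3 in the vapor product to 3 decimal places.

y_3 = 0.174

Newton iteration, β⁰ = 0.5:
  β = 0.500: g = 0.0382, g' = -0.579 → β = 0.566
  β = 0.566: g = 0.0012, g' = -0.545 → β = 0.568
Converged at β = 0.568.
Compositions from xᵢ = zᵢ/(1+β(Kᵢ−1)), yᵢ = Kᵢxᵢ:
  1: x = 0.129, y = 0.457
  2: x = 0.399, y = 0.290
  3: x = 0.255, y = 0.174
  4: x = 0.217, y = 0.080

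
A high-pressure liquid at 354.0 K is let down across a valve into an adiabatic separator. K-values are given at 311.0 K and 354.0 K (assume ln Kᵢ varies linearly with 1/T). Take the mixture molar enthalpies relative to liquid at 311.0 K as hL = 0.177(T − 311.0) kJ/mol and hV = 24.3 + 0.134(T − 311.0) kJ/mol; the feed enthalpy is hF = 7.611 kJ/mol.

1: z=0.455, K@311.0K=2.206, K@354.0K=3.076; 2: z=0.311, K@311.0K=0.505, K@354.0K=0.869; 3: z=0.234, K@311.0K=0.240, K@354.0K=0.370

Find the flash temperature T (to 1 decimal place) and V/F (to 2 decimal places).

T = 312.3 K, V/F = 0.30

Adiabatic flash: solve Rachford–Rice at each trial T, then check hF = ψ·hV(T) + (1−ψ)·hL(T).
  T = 311.0 K: K = (2.206, 0.505, 0.240), RR gives ψ = 0.288, H_out = 7.000 kJ/mol
  T = 354.0 K: K = (3.076, 0.869, 0.370), RR gives ψ = 0.818, H_out = 25.985 kJ/mol
  T = 332.5 K: K = (2.633, 0.674, 0.302), RR gives ψ = 0.554, H_out = 16.765 kJ/mol
  T = 321.8 K: K = (2.418, 0.587, 0.270), RR gives ψ = 0.424, H_out = 12.017 kJ/mol
  T = 316.4 K: K = (2.311, 0.545, 0.255), RR gives ψ = 0.357, H_out = 9.549 kJ/mol
  T = 313.7 K: K = (2.259, 0.525, 0.247), RR gives ψ = 0.323, H_out = 8.287 kJ/mol
  T = 312.4 K: K = (2.233, 0.515, 0.244), RR gives ψ = 0.306, H_out = 7.671 kJ/mol
Linear interpolation between T = 311.0 (H_out = 7.000) and T = 312.4 (H_out = 7.671) on hF = 7.611 gives T ≈ 312.3 K, at which ψ = 0.30.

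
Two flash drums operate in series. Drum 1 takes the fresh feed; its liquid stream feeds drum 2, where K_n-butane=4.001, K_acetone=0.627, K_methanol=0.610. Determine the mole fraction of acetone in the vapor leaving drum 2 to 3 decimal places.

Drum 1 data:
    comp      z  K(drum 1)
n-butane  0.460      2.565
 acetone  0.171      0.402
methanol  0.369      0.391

Drum 1:
Rachford–Rice: g(ψ₁) = Σ zᵢ(Kᵢ−1)/(1+ψ₁(Kᵢ−1)) = 0.
Check two-phase: ΣzᵢKᵢ = 1.393 > 1 and Σzᵢ/Kᵢ = 1.548 > 1, so g(0) = 0.393 > 0 and g(1) = -0.548 < 0.
Iterate (Newton) starting at ψ₁ = 0.5:
  ψ₁ = 0.500: g = -0.0651, g' = -0.762 → ψ₁ = 0.415
Converged at ψ₁ = 0.415.
Drum-1 compositions:
  n-butane: x = 0.279, y = 0.716
  acetone: x = 0.227, y = 0.091
  methanol: x = 0.494, y = 0.193
Drum-2 feed = drum-1 liquid: z₂ = (0.2790, 0.2274, 0.4936).
Drum 2:
Material balance + equilibrium reduce to Σ zᵢ(Kᵢ−1)/(1+ψ₂(Kᵢ−1)) = 0.
Feasibility: ΣzᵢKᵢ = 1.560, Σzᵢ/Kᵢ = 1.242 — both > 1, two phases present.
Newton iteration, ψ₂⁰ = 0.5:
  ψ₂ = 0.500: g = -0.0086, g' = -0.566 → ψ₂ = 0.485
Converged at ψ₂ = 0.485.
  n-butane: x = 0.114, y = 0.455
  acetone: x = 0.278, y = 0.174
  methanol: x = 0.609, y = 0.371

y_acetone (drum 2) = 0.174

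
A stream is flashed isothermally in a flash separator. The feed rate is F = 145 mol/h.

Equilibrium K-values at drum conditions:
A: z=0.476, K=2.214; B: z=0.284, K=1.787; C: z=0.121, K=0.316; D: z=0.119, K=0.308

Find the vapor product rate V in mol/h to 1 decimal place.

Material balance + equilibrium reduce to Σ zᵢ(Kᵢ−1)/(1+V/F(Kᵢ−1)) = 0.
Check two-phase: ΣzᵢKᵢ = 1.636 > 1 and Σzᵢ/Kᵢ = 1.143 > 1, so g(0) = 0.636 > 0 and g(1) = -0.143 < 0.
Newton–Raphson from V/F = 0.52:
  V/F = 0.520: g = 0.2558, g' = -0.628 → V/F = 0.928
  V/F = 0.928: g = -0.0553, g' = -1.082 → V/F = 0.876
  V/F = 0.876: g = -0.0036, g' = -0.947 → V/F = 0.873
Converged at V/F = 0.873.
Then V = V/F·F = 0.8726·145 = 126.5 mol/h and L = F − V = 18.5 mol/h.

V = 126.5 mol/h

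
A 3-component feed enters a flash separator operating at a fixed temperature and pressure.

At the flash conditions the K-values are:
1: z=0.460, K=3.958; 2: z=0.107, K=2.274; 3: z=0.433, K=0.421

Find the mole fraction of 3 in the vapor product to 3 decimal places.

y_3 = 0.341

Let ψ = V/F and solve Σ zᵢ(Kᵢ−1)/(1+ψ(Kᵢ−1)) = 0.
Feasibility: ΣzᵢKᵢ = 2.246, Σzᵢ/Kᵢ = 1.192 — both > 1, two phases present.
Newton iteration, ψ⁰ = 0.54:
  ψ = 0.540: g = 0.2399, g' = -0.965 → ψ = 0.789
  ψ = 0.789: g = 0.0149, g' = -0.897 → ψ = 0.805
Converged at ψ = 0.805.
Compositions from xᵢ = zᵢ/(1+ψ(Kᵢ−1)), yᵢ = Kᵢxᵢ:
  1: x = 0.136, y = 0.538
  2: x = 0.053, y = 0.120
  3: x = 0.811, y = 0.341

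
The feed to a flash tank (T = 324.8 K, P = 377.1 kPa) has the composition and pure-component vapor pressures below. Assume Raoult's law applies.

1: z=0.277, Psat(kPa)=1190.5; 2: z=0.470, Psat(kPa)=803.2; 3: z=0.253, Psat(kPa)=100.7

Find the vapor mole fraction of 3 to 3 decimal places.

Raoult's law: Kᵢ = Pᵢˢᵃᵗ/P = Pᵢˢᵃᵗ/377.1.
  K_1 = 1190.5/377.1 = 3.15699, K_2 = 803.2/377.1 = 2.12994, K_3 = 100.7/377.1 = 0.26704
Newton iteration, V/F⁰ = 0.5:
  V/F = 0.500: g = 0.3341, g' = -0.882 → V/F = 0.879
  V/F = 0.879: g = -0.0483, g' = -1.378 → V/F = 0.844
  V/F = 0.844: g = -0.0023, g' = -1.253 → V/F = 0.842
Converged at V/F = 0.842.
Compositions from xᵢ = zᵢ/(1+V/F(Kᵢ−1)), yᵢ = Kᵢxᵢ:
  1: x = 0.098, y = 0.311
  2: x = 0.241, y = 0.513
  3: x = 0.661, y = 0.176

y_3 = 0.176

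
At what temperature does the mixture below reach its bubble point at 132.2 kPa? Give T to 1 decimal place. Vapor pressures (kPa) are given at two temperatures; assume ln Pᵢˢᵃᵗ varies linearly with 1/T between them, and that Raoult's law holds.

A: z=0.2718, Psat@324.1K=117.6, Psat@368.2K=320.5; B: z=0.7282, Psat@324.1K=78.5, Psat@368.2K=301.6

Bubble-point temperature: ΣzᵢPᵢˢᵃᵗ(T) = P. Interpolate ln Pᵢˢᵃᵗ = aᵢ + bᵢ/T.
  T = 324.1 K: ΣzᵢPᵢˢᵃᵗ = 89.13 kPa
  T = 368.2 K: ΣzᵢPᵢˢᵃᵗ = 306.74 kPa
  T = 346.1 K: ΣzᵢPᵢˢᵃᵗ = 171.20 kPa
  T = 335.1 K: ΣzᵢPᵢˢᵃᵗ = 124.74 kPa
  T = 340.6 K: ΣzᵢPᵢˢᵃᵗ = 146.48 kPa
  T = 337.9 K: ΣzᵢPᵢˢᵃᵗ = 135.45 kPa
Interpolating between 335.1 K and 337.9 K gives T ≈ 337.1 K.

T = 337.1 K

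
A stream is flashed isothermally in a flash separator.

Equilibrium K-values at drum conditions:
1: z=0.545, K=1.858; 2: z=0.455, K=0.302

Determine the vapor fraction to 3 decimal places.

Material balance + equilibrium reduce to Σ zᵢ(Kᵢ−1)/(1+ψ(Kᵢ−1)) = 0.
Feasibility: ΣzᵢKᵢ = 1.150, Σzᵢ/Kᵢ = 1.800 — both > 1, two phases present.
Newton–Raphson from ψ = 0.58:
  ψ = 0.580: g = -0.2214, g' = -0.805 → ψ = 0.305
  ψ = 0.305: g = -0.0328, g' = -0.610 → ψ = 0.251
  ψ = 0.251: g = -0.0004, g' = -0.597 → ψ = 0.250
Converged at ψ = 0.250.

ψ = 0.250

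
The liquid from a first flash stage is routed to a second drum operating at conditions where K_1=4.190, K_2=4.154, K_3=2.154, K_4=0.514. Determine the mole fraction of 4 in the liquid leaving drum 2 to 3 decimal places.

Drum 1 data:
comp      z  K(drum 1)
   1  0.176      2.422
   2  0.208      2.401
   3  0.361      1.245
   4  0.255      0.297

x_4 (drum 2) = 0.775

Drum 1:
Let ψ₁ = V/F and solve Σ zᵢ(Kᵢ−1)/(1+ψ₁(Kᵢ−1)) = 0.
Feasibility: ΣzᵢKᵢ = 1.451, Σzᵢ/Kᵢ = 1.308 — both > 1, two phases present.
Newton–Raphson from ψ₁ = 0.5:
  ψ₁ = 0.500: g = 0.1200, g' = -0.580 → ψ₁ = 0.707
  ψ₁ = 0.707: g = -0.0098, g' = -0.705 → ψ₁ = 0.693
Converged at ψ₁ = 0.693.
Drum-1 compositions:
  1: x = 0.089, y = 0.215
  2: x = 0.106, y = 0.253
  3: x = 0.309, y = 0.384
  4: x = 0.497, y = 0.148
Drum-2 feed = drum-1 liquid: z₂ = (0.0886, 0.1055, 0.3086, 0.4972).
Drum 2:
Let ψ₂ = V/F and solve Σ zᵢ(Kᵢ−1)/(1+ψ₂(Kᵢ−1)) = 0.
Feasibility: ΣzᵢKᵢ = 1.730, Σzᵢ/Kᵢ = 1.157 — both > 1, two phases present.
Newton–Raphson from ψ₂ = 0.39:
  ψ₂ = 0.390: g = 0.2227, g' = -0.764 → ψ₂ = 0.681
  ψ₂ = 0.681: g = 0.0329, g' = -0.587 → ψ₂ = 0.737
  ψ₂ = 0.737: g = 0.0002, g' = -0.580 → ψ₂ = 0.738
Converged at ψ₂ = 0.738.
  1: x = 0.026, y = 0.111
  2: x = 0.032, y = 0.132
  3: x = 0.167, y = 0.359
  4: x = 0.775, y = 0.398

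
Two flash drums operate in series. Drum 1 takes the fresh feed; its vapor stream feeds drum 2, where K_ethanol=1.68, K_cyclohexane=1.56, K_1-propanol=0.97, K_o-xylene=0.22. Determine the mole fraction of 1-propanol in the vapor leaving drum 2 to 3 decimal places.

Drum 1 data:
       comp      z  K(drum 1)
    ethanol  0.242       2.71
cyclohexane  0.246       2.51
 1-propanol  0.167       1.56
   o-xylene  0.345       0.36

Drum 1:
Rachford–Rice: g(ψ₁) = Σ zᵢ(Kᵢ−1)/(1+ψ₁(Kᵢ−1)) = 0.
Feasibility: ΣzᵢKᵢ = 1.658, Σzᵢ/Kᵢ = 1.253 — both > 1, two phases present.
Newton–Raphson from ψ₁ = 0.67:
  ψ₁ = 0.670: g = 0.0590, g' = -0.753 → ψ₁ = 0.748
  ψ₁ = 0.748: g = -0.0019, g' = -0.806 → ψ₁ = 0.746
Converged at ψ₁ = 0.746.
Drum-1 compositions:
  ethanol: x = 0.106, y = 0.288
  cyclohexane: x = 0.116, y = 0.290
  1-propanol: x = 0.118, y = 0.184
  o-xylene: x = 0.660, y = 0.238
Drum-2 feed = drum-1 vapor: z₂ = (0.2882, 0.2904, 0.1838, 0.2377).
Drum 2:
Let ψ₂ = V/F and solve Σ zᵢ(Kᵢ−1)/(1+ψ₂(Kᵢ−1)) = 0.
Feasibility: ΣzᵢKᵢ = 1.168, Σzᵢ/Kᵢ = 1.627 — both > 1, two phases present.
Newton–Raphson from ψ₂ = 0.5:
  ψ₂ = 0.500: g = -0.0362, g' = -0.519 → ψ₂ = 0.430
  ψ₂ = 0.430: g = -0.0019, g' = -0.467 → ψ₂ = 0.426
Converged at ψ₂ = 0.426.
  ethanol: x = 0.223, y = 0.375
  cyclohexane: x = 0.234, y = 0.366
  1-propanol: x = 0.186, y = 0.181
  o-xylene: x = 0.356, y = 0.078

y_1-propanol (drum 2) = 0.181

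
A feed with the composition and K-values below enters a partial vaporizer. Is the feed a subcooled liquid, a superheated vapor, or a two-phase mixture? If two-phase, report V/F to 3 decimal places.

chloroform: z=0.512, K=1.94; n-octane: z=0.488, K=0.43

ΣzᵢKᵢ = 1.203; Σzᵢ/Kᵢ = 1.399.
Both exceed 1, so a two-phase solution exists.
Material balance + equilibrium reduce to Σ zᵢ(Kᵢ−1)/(1+ψ(Kᵢ−1)) = 0.
Iterate (Newton) starting at ψ = 0.48:
  ψ = 0.480: g = -0.0513, g' = -0.515 → ψ = 0.380
  ψ = 0.380: g = -0.0007, g' = -0.504 → ψ = 0.379
Converged at ψ = 0.379.

two-phase, V/F = 0.379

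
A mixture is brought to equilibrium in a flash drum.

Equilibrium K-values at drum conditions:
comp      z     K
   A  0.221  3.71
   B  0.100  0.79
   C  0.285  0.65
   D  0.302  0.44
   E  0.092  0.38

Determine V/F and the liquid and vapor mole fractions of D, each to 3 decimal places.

Material balance + equilibrium reduce to Σ zᵢ(Kᵢ−1)/(1+V/F(Kᵢ−1)) = 0.
Check two-phase: ΣzᵢKᵢ = 1.252 > 1 and Σzᵢ/Kᵢ = 1.553 > 1, so g(0) = 0.252 > 0 and g(1) = -0.553 < 0.
Newton iteration, V/F⁰ = 0.5:
  V/F = 0.500: g = -0.2076, g' = -0.606 → V/F = 0.158
  V/F = 0.158: g = 0.0436, g' = -0.998 → V/F = 0.201
  V/F = 0.201: g = 0.0024, g' = -0.891 → V/F = 0.204
Converged at V/F = 0.204.
Compositions from xᵢ = zᵢ/(1+V/F(Kᵢ−1)), yᵢ = Kᵢxᵢ:
  A: x = 0.142, y = 0.528
  B: x = 0.104, y = 0.083
  C: x = 0.307, y = 0.200
  D: x = 0.341, y = 0.150
  E: x = 0.105, y = 0.040

V/F = 0.204, x_D = 0.341, y_D = 0.150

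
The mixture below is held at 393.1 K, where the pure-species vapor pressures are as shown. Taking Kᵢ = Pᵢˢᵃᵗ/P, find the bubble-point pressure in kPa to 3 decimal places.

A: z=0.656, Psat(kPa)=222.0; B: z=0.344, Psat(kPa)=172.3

Pbub = 204.903 kPa

At the bubble point ψ → 0, so ΣzᵢKᵢ = 1 with Kᵢ = Pᵢˢᵃᵗ/P ⇒ P = ΣzᵢPᵢˢᵃᵗ.
P = 0.656·222.0 + 0.344·172.3 = 204.903 kPa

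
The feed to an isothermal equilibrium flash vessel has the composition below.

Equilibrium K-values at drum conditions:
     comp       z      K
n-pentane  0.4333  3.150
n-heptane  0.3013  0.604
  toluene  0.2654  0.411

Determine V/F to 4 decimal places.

V/F = 0.6125

Rachford–Rice: g(V/F) = Σ zᵢ(Kᵢ−1)/(1+V/F(Kᵢ−1)) = 0.
Check two-phase: ΣzᵢKᵢ = 1.6560 > 1 and Σzᵢ/Kᵢ = 1.2821 > 1, so g(0) = 0.6560 > 0 and g(1) = -0.2821 < 0.
Iterate (Newton) starting at V/F = 0.5:
  V/F = 0.5000: g = 0.07862, g' = -0.7236 → V/F = 0.6086
  V/F = 0.6086: g = 0.00266, g' = -0.6816 → V/F = 0.6125
Converged at V/F = 0.6125.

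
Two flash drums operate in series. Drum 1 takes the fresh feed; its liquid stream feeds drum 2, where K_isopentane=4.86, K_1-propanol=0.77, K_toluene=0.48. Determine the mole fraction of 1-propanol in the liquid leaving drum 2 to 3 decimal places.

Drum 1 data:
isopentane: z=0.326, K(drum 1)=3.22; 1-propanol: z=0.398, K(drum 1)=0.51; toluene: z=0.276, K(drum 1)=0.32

Drum 1:
Let ψ₁ = V/F and solve Σ zᵢ(Kᵢ−1)/(1+ψ₁(Kᵢ−1)) = 0.
g(0) = ΣzᵢKᵢ − 1 = 0.341 and g(1) = 1 − Σzᵢ/Kᵢ = -0.744, so a root lies in (0, 1).
Newton–Raphson from ψ₁ = 0.5:
  ψ₁ = 0.500: g = -0.1997, g' = -0.821 → ψ₁ = 0.257
  ψ₁ = 0.257: g = 0.0103, g' = -0.964 → ψ₁ = 0.268
Converged at ψ₁ = 0.268.
Drum-1 compositions:
  isopentane: x = 0.204, y = 0.658
  1-propanol: x = 0.458, y = 0.234
  toluene: x = 0.337, y = 0.108
Drum-2 feed = drum-1 liquid: z₂ = (0.2045, 0.4581, 0.3374).
Drum 2:
Material balance + equilibrium reduce to Σ zᵢ(Kᵢ−1)/(1+ψ₂(Kᵢ−1)) = 0.
Check two-phase: ΣzᵢKᵢ = 1.508 > 1 and Σzᵢ/Kᵢ = 1.340 > 1, so g(0) = 0.508 > 0 and g(1) = -0.340 < 0.
Iterate (Newton) starting at ψ₂ = 0.5:
  ψ₂ = 0.500: g = -0.0868, g' = -0.552 → ψ₂ = 0.343
  ψ₂ = 0.343: g = 0.0118, g' = -0.728 → ψ₂ = 0.359
Converged at ψ₂ = 0.359.
  isopentane: x = 0.086, y = 0.416
  1-propanol: x = 0.499, y = 0.385
  toluene: x = 0.415, y = 0.199

x_1-propanol (drum 2) = 0.499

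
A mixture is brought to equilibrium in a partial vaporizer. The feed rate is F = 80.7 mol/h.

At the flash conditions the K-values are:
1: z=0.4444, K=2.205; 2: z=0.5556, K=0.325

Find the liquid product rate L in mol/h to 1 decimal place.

Rachford–Rice: g(V/F) = Σ zᵢ(Kᵢ−1)/(1+V/F(Kᵢ−1)) = 0.
g(0) = ΣzᵢKᵢ − 1 = 0.1605 and g(1) = 1 − Σzᵢ/Kᵢ = -0.9111, so a root lies in (0, 1).
Binary case is linear: z₁(K₁−1)(1+V/F(K₂−1)) + z₂(K₂−1)(1+V/F(K₁−1)) = 0
⇒ V/F = [z₁(K₁−1)+z₂(K₂−1)] / [−(K₁−1)(K₂−1)] = 0.16047/0.81338 = 0.1973
Then V = V/F·F = 0.1973·80.7 = 15.9 mol/h and L = F − V = 64.8 mol/h.

L = 64.8 mol/h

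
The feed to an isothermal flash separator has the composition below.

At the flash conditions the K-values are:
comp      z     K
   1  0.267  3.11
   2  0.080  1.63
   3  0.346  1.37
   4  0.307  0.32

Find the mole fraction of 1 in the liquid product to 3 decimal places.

Newton–Raphson from ψ = 0.5:
  ψ = 0.500: g = 0.1042, g' = -0.659 → ψ = 0.658
  ψ = 0.658: g = -0.0033, g' = -0.720 → ψ = 0.653
Converged at ψ = 0.653.
Compositions from xᵢ = zᵢ/(1+ψ(Kᵢ−1)), yᵢ = Kᵢxᵢ:
  1: x = 0.112, y = 0.349
  2: x = 0.057, y = 0.092
  3: x = 0.279, y = 0.382
  4: x = 0.552, y = 0.177

x_1 = 0.112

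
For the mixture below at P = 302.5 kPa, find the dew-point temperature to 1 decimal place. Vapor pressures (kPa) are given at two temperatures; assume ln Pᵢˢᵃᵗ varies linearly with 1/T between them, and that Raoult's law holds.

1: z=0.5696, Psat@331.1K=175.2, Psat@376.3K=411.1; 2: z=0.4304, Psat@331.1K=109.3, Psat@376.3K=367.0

T = 363.8 K

Dew-point temperature: Σzᵢ·P/Pᵢˢᵃᵗ(T) = 1. Interpolate ln Pᵢˢᵃᵗ = aᵢ + bᵢ/T.
  T = 331.1 K: ΣzᵢP/Pᵢˢᵃᵗ = 2.1747
  T = 376.3 K: ΣzᵢP/Pᵢˢᵃᵗ = 0.7739
  T = 353.7 K: ΣzᵢP/Pᵢˢᵃᵗ = 1.2502
  T = 365.0 K: ΣzᵢP/Pᵢˢᵃᵗ = 0.9755
  T = 359.4 K: ΣzᵢP/Pᵢˢᵃᵗ = 1.1007
  T = 362.2 K: ΣzᵢP/Pᵢˢᵃᵗ = 1.0357
  T = 363.6 K: ΣzᵢP/Pᵢˢᵃᵗ = 1.0050
Interpolating between 363.6 K and 365.0 K gives T ≈ 363.8 K.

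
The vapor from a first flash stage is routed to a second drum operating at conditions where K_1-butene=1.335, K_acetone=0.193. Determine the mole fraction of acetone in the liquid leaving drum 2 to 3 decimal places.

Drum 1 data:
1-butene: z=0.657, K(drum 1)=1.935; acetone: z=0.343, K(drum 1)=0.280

x_acetone (drum 2) = 0.293

Drum 1:
Let ψ₁ = V/F and solve Σ zᵢ(Kᵢ−1)/(1+ψ₁(Kᵢ−1)) = 0.
Feasibility: ΣzᵢKᵢ = 1.367, Σzᵢ/Kᵢ = 1.565 — both > 1, two phases present.
Binary case is linear: z₁(K₁−1)(1+ψ₁(K₂−1)) + z₂(K₂−1)(1+ψ₁(K₁−1)) = 0
⇒ ψ₁ = [z₁(K₁−1)+z₂(K₂−1)] / [−(K₁−1)(K₂−1)] = 0.3673/0.6732 = 0.546
Drum-1 compositions:
  1-butene: x = 0.435, y = 0.842
  acetone: x = 0.565, y = 0.158
Drum-2 feed = drum-1 vapor: z₂ = (0.8418, 0.1582).
Drum 2:
Material balance + equilibrium reduce to Σ zᵢ(Kᵢ−1)/(1+ψ₂(Kᵢ−1)) = 0.
g(0) = ΣzᵢKᵢ − 1 = 0.154 and g(1) = 1 − Σzᵢ/Kᵢ = -0.450, so a root lies in (0, 1).
Binary case is linear: z₁(K₁−1)(1+ψ₂(K₂−1)) + z₂(K₂−1)(1+ψ₂(K₁−1)) = 0
⇒ ψ₂ = [z₁(K₁−1)+z₂(K₂−1)] / [−(K₁−1)(K₂−1)] = 0.1544/0.2703 = 0.571
  1-butene: x = 0.707, y = 0.943
  acetone: x = 0.293, y = 0.057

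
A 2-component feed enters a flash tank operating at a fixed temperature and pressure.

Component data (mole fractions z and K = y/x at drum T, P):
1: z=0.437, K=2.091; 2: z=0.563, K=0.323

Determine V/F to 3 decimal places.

Rachford–Rice: g(V/F) = Σ zᵢ(Kᵢ−1)/(1+V/F(Kᵢ−1)) = 0.
g(0) = ΣzᵢKᵢ − 1 = 0.096 and g(1) = 1 − Σzᵢ/Kᵢ = -0.952, so a root lies in (0, 1).
Binary case is linear: z₁(K₁−1)(1+V/F(K₂−1)) + z₂(K₂−1)(1+V/F(K₁−1)) = 0
⇒ V/F = [z₁(K₁−1)+z₂(K₂−1)] / [−(K₁−1)(K₂−1)] = 0.0956/0.7386 = 0.129

V/F = 0.129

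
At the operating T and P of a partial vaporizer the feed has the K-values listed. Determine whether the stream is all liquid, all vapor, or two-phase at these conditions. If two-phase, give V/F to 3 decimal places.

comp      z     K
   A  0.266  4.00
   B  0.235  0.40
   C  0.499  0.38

ΣzᵢKᵢ = 1.348; Σzᵢ/Kᵢ = 1.967.
Both exceed 1, so a two-phase solution exists.
Let ψ = V/F and solve Σ zᵢ(Kᵢ−1)/(1+ψ(Kᵢ−1)) = 0.
Newton–Raphson from ψ = 0.5:
  ψ = 0.500: g = -0.3306, g' = -0.959 → ψ = 0.155
  ψ = 0.155: g = 0.0468, g' = -1.453 → ψ = 0.187
  ψ = 0.187: g = 0.0020, g' = -1.334 → ψ = 0.189
Converged at ψ = 0.189.

two-phase, V/F = 0.189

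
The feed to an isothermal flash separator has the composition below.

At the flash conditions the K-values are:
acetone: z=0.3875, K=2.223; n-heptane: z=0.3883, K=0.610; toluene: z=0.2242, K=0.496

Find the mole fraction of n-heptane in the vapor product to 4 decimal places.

y_n-heptane = 0.2798

Material balance + equilibrium reduce to Σ zᵢ(Kᵢ−1)/(1+ψ(Kᵢ−1)) = 0.
g(0) = ΣzᵢKᵢ − 1 = 0.2095 and g(1) = 1 − Σzᵢ/Kᵢ = -0.2629, so a root lies in (0, 1).
Iterate (Newton) starting at ψ = 0.5:
  ψ = 0.5000: g = -0.04510, g' = -0.4161 → ψ = 0.3916
  ψ = 0.3916: g = 0.00092, g' = -0.4357 → ψ = 0.3937
Converged at ψ = 0.3937.
Compositions from xᵢ = zᵢ/(1+ψ(Kᵢ−1)), yᵢ = Kᵢxᵢ:
  acetone: x = 0.2616, y = 0.5814
  n-heptane: x = 0.4587, y = 0.2798
  toluene: x = 0.2797, y = 0.1387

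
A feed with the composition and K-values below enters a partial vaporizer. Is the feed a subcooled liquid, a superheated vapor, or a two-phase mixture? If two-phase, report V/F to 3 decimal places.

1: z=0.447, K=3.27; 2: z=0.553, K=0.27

two-phase, V/F = 0.369

ΣzᵢKᵢ = 1.611; Σzᵢ/Kᵢ = 2.185.
Both exceed 1, so a two-phase solution exists.
Newton iteration, ψ⁰ = 0.36:
  ψ = 0.360: g = 0.0108, g' = -1.240 → ψ = 0.369
Converged at ψ = 0.369.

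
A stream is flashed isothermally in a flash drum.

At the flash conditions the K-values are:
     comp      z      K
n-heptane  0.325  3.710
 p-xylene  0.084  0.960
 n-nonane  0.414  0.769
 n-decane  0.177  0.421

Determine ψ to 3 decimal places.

ψ = 0.729

Newton iteration, ψ⁰ = 0.44:
  ψ = 0.440: g = 0.1543, g' = -0.631 → ψ = 0.685
  ψ = 0.685: g = 0.0216, g' = -0.487 → ψ = 0.729
Converged at ψ = 0.729.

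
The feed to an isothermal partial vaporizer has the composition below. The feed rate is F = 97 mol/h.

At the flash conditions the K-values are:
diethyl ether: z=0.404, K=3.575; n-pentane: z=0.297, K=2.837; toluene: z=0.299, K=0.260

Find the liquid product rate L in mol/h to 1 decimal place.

L = 18.2 mol/h

Let ψ = V/F and solve Σ zᵢ(Kᵢ−1)/(1+ψ(Kᵢ−1)) = 0.
Feasibility: ΣzᵢKᵢ = 2.365, Σzᵢ/Kᵢ = 1.368 — both > 1, two phases present.
Newton–Raphson from ψ = 0.37:
  ψ = 0.370: g = 0.5529, g' = -1.368 → ψ = 0.774
  ψ = 0.774: g = 0.0549, g' = -1.367 → ψ = 0.814
  ψ = 0.814: g = -0.0021, g' = -1.477 → ψ = 0.813
Converged at ψ = 0.813.
Then V = ψ·F = 0.8128·97 = 78.8 mol/h and L = F − V = 18.2 mol/h.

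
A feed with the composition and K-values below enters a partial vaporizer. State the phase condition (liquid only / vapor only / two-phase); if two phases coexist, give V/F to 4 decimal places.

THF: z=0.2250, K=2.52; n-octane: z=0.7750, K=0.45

ΣzᵢKᵢ = 0.9158; Σzᵢ/Kᵢ = 1.8115.
Since ΣzᵢKᵢ < 1 the mixture is below its bubble point — single liquid phase.

liquid only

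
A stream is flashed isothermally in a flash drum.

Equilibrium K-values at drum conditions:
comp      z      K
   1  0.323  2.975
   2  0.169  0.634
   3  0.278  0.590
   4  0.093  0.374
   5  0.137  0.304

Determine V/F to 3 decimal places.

Rachford–Rice: g(V/F) = Σ zᵢ(Kᵢ−1)/(1+V/F(Kᵢ−1)) = 0.
Feasibility: ΣzᵢKᵢ = 1.309, Σzᵢ/Kᵢ = 1.546 — both > 1, two phases present.
Newton–Raphson from V/F = 0.46:
  V/F = 0.460: g = -0.1026, g' = -0.665 → V/F = 0.306
  V/F = 0.306: g = 0.0047, g' = -0.742 → V/F = 0.312
Converged at V/F = 0.312.

V/F = 0.312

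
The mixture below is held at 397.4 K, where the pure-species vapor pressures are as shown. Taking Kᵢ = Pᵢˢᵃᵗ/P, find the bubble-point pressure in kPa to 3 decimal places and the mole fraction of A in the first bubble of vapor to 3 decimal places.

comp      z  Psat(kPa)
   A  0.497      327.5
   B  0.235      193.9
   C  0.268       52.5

At the bubble point ψ → 0, so ΣzᵢKᵢ = 1 with Kᵢ = Pᵢˢᵃᵗ/P ⇒ P = ΣzᵢPᵢˢᵃᵗ.
P = 0.497·327.5 + 0.235·193.9 + 0.268·52.5 = 222.404 kPa
yᵢ = zᵢPᵢˢᵃᵗ/P ⇒ y_A = 0.497·327.5/222.404 = 0.732

Pbub = 222.404 kPa, y_A = 0.732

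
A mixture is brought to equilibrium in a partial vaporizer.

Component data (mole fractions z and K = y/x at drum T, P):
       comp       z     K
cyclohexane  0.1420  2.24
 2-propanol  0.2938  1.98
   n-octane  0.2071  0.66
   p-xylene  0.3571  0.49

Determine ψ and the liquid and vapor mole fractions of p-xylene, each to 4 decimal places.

Let ψ = V/F and solve Σ zᵢ(Kᵢ−1)/(1+ψ(Kᵢ−1)) = 0.
Check two-phase: ΣzᵢKᵢ = 1.2115 > 1 and Σzᵢ/Kᵢ = 1.2543 > 1, so g(0) = 0.2115 > 0 and g(1) = -0.2543 < 0.
Newton iteration, ψ⁰ = 0.35:
  ψ = 0.3500: g = 0.03556, g' = -0.4311 → ψ = 0.4325
  ψ = 0.4325: g = 0.00062, g' = -0.4175 → ψ = 0.4340
Converged at ψ = 0.4340.
Compositions from xᵢ = zᵢ/(1+ψ(Kᵢ−1)), yᵢ = Kᵢxᵢ:
  cyclohexane: x = 0.0923, y = 0.2068
  2-propanol: x = 0.2061, y = 0.4081
  n-octane: x = 0.2429, y = 0.1603
  p-xylene: x = 0.4586, y = 0.2247

ψ = 0.4340, x_p-xylene = 0.4586, y_p-xylene = 0.2247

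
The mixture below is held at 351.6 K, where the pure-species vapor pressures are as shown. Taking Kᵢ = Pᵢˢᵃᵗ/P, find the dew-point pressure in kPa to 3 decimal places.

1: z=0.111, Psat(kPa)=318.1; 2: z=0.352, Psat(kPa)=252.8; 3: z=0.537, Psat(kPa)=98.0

Pdew = 138.486 kPa

At the dew point ψ → 1, so Σzᵢ/Kᵢ = 1 with Kᵢ = Pᵢˢᵃᵗ/P ⇒ 1/P = Σzᵢ/Pᵢˢᵃᵗ.
1/P = 0.111/318.1 + 0.352/252.8 + 0.537/98.0 = 0.007221 ⇒ P = 138.486 kPa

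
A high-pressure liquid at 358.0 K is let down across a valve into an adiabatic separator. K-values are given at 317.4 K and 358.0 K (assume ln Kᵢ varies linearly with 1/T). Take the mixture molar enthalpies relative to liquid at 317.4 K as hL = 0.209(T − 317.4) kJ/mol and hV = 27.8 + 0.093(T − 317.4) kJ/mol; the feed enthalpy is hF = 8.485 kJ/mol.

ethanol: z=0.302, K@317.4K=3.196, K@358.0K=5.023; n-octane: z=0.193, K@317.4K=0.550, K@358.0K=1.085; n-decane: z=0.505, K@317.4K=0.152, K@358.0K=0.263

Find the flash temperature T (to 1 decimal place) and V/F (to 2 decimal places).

Adiabatic flash: solve Rachford–Rice at each trial T, then check hF = ψ·hV(T) + (1−ψ)·hL(T).
  T = 317.4 K: K = (3.196, 0.550, 0.152), RR gives ψ = 0.090, H_out = 2.495 kJ/mol
  T = 358.0 K: K = (5.023, 1.085, 0.263), RR gives ψ = 0.364, H_out = 16.895 kJ/mol
  T = 337.7 K: K = (4.062, 0.788, 0.203), RR gives ψ = 0.235, H_out = 10.217 kJ/mol
  T = 327.5 K: K = (3.614, 0.662, 0.176), RR gives ψ = 0.166, H_out = 6.524 kJ/mol
  T = 332.6 K: K = (3.835, 0.723, 0.190), RR gives ψ = 0.201, H_out = 8.408 kJ/mol
  T = 335.1 K: K = (3.945, 0.755, 0.196), RR gives ψ = 0.218, H_out = 9.303 kJ/mol
  T = 333.9 K: K = (3.892, 0.739, 0.193), RR gives ψ = 0.210, H_out = 8.876 kJ/mol
Linear interpolation between T = 332.6 (H_out = 8.408) and T = 333.9 (H_out = 8.876) on hF = 8.485 gives T ≈ 332.8 K, at which ψ = 0.20.

T = 332.8 K, V/F = 0.20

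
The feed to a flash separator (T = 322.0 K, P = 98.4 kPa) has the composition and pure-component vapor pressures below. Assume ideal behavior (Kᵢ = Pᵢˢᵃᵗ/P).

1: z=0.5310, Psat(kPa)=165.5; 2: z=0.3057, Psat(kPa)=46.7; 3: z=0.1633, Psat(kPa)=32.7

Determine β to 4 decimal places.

β = 0.2338

Raoult's law: Kᵢ = Pᵢˢᵃᵗ/P = Pᵢˢᵃᵗ/98.4.
  K_1 = 165.5/98.4 = 1.681911, K_2 = 46.7/98.4 = 0.474593, K_3 = 32.7/98.4 = 0.332317
Iterate (Newton) starting at β = 0.5:
  β = 0.5000: g = -0.11149, g' = -0.4566 → β = 0.2558
  β = 0.2558: g = -0.00874, g' = -0.3975 → β = 0.2338
Converged at β = 0.2338.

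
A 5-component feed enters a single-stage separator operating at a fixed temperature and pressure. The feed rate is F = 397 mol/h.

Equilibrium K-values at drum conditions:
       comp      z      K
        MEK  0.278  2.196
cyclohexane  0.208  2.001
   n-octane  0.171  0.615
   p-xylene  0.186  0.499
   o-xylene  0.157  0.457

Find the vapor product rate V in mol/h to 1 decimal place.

Iterate (Newton) starting at ψ = 0.5:
  ψ = 0.500: g = 0.0239, g' = -0.457 → ψ = 0.552
Converged at ψ = 0.552.
Then V = ψ·F = 0.5525·397 = 219.3 mol/h and L = F − V = 177.7 mol/h.

V = 219.3 mol/h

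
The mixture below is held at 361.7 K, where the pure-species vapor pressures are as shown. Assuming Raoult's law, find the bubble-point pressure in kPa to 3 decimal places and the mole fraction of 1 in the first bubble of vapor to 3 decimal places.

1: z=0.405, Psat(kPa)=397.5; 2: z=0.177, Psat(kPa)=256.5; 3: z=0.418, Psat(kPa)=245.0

At the bubble point ψ → 0, so ΣzᵢKᵢ = 1 with Kᵢ = Pᵢˢᵃᵗ/P ⇒ P = ΣzᵢPᵢˢᵃᵗ.
P = 0.405·397.5 + 0.177·256.5 + 0.418·245.0 = 308.798 kPa
yᵢ = zᵢPᵢˢᵃᵗ/P ⇒ y_1 = 0.405·397.5/308.798 = 0.521

Pbub = 308.798 kPa, y_1 = 0.521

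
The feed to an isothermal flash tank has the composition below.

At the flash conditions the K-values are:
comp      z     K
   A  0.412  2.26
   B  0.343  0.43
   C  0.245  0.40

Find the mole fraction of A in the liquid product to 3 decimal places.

Material balance + equilibrium reduce to Σ zᵢ(Kᵢ−1)/(1+ψ(Kᵢ−1)) = 0.
Check two-phase: ΣzᵢKᵢ = 1.177 > 1 and Σzᵢ/Kᵢ = 1.592 > 1, so g(0) = 0.177 > 0 and g(1) = -0.592 < 0.
Iterate (Newton) starting at ψ = 0.47:
  ψ = 0.470: g = -0.1457, g' = -0.637 → ψ = 0.241
Converged at ψ = 0.241.
Compositions from xᵢ = zᵢ/(1+ψ(Kᵢ−1)), yᵢ = Kᵢxᵢ:
  A: x = 0.316, y = 0.715
  B: x = 0.398, y = 0.171
  C: x = 0.286, y = 0.115

x_A = 0.316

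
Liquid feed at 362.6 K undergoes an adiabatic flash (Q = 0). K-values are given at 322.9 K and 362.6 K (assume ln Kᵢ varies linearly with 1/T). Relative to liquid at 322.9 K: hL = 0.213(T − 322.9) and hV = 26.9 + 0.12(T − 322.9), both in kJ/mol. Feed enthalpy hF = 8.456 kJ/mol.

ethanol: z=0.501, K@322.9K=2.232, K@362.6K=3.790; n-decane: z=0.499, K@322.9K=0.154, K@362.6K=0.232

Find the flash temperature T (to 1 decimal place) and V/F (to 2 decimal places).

Adiabatic flash: solve Rachford–Rice at each trial T, then check hF = ψ·hV(T) + (1−ψ)·hL(T).
  T = 322.9 K: K = (2.232, 0.154), RR gives ψ = 0.187, H_out = 5.035 kJ/mol
  T = 362.6 K: K = (3.790, 0.232), RR gives ψ = 0.473, H_out = 19.445 kJ/mol
  T = 342.8 K: K = (2.955, 0.191), RR gives ψ = 0.364, H_out = 13.366 kJ/mol
  T = 332.9 K: K = (2.581, 0.172), RR gives ψ = 0.290, H_out = 9.653 kJ/mol
  T = 327.9 K: K = (2.403, 0.163), RR gives ψ = 0.243, H_out = 7.486 kJ/mol
  T = 330.4 K: K = (2.491, 0.168), RR gives ψ = 0.267, H_out = 8.600 kJ/mol
  T = 329.1 K: K = (2.445, 0.165), RR gives ψ = 0.255, H_out = 8.029 kJ/mol
Linear interpolation between T = 329.1 (H_out = 8.029) and T = 330.4 (H_out = 8.600) on hF = 8.456 gives T ≈ 330.1 K, at which ψ = 0.26.

T = 330.1 K, V/F = 0.26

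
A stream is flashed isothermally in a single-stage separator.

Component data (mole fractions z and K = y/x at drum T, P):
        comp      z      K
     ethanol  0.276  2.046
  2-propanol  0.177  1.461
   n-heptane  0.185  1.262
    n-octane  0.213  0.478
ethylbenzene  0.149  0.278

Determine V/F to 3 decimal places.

Rachford–Rice: g(V/F) = Σ zᵢ(Kᵢ−1)/(1+V/F(Kᵢ−1)) = 0.
Check two-phase: ΣzᵢKᵢ = 1.200 > 1 and Σzᵢ/Kᵢ = 1.384 > 1, so g(0) = 0.200 > 0 and g(1) = -0.384 < 0.
Newton–Raphson from V/F = 0.64:
  V/F = 0.640: g = -0.0895, g' = -0.539 → V/F = 0.474
  V/F = 0.474: g = -0.0082, g' = -0.452 → V/F = 0.456
Converged at V/F = 0.456.

V/F = 0.456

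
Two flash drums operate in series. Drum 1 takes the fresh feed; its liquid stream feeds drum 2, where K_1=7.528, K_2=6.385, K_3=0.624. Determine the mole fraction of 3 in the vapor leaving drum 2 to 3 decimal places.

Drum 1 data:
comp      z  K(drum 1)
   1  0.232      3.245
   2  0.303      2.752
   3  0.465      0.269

Drum 1:
Material balance + equilibrium reduce to Σ zᵢ(Kᵢ−1)/(1+ψ₁(Kᵢ−1)) = 0.
Check two-phase: ΣzᵢKᵢ = 1.712 > 1 and Σzᵢ/Kᵢ = 1.910 > 1, so g(0) = 0.712 > 0 and g(1) = -0.910 < 0.
Iterate (Newton) starting at ψ₁ = 0.5:
  ψ₁ = 0.500: g = -0.0074, g' = -1.141 → ψ₁ = 0.494
Converged at ψ₁ = 0.494.
Drum-1 compositions:
  1: x = 0.110, y = 0.357
  2: x = 0.162, y = 0.447
  3: x = 0.727, y = 0.196
Drum-2 feed = drum-1 liquid: z₂ = (0.1101, 0.1625, 0.7274).
Drum 2:
Rachford–Rice: g(ψ₂) = Σ zᵢ(Kᵢ−1)/(1+ψ₂(Kᵢ−1)) = 0.
Feasibility: ΣzᵢKᵢ = 2.320, Σzᵢ/Kᵢ = 1.206 — both > 1, two phases present.
Newton iteration, ψ₂⁰ = 0.5:
  ψ₂ = 0.500: g = 0.0686, g' = -0.760 → ψ₂ = 0.590
  ψ₂ = 0.590: g = 0.0059, g' = -0.639 → ψ₂ = 0.600
Converged at ψ₂ = 0.600.
  1: x = 0.022, y = 0.169
  2: x = 0.038, y = 0.245
  3: x = 0.939, y = 0.586

y_3 (drum 2) = 0.586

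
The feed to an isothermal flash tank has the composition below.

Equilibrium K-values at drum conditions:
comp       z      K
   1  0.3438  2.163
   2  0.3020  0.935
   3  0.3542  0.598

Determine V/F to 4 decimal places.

V/F = 0.7067

Rachford–Rice: g(V/F) = Σ zᵢ(Kᵢ−1)/(1+V/F(Kᵢ−1)) = 0.
g(0) = ΣzᵢKᵢ − 1 = 0.2378 and g(1) = 1 − Σzᵢ/Kᵢ = -0.0742, so a root lies in (0, 1).
Newton iteration, V/F⁰ = 0.5:
  V/F = 0.5000: g = 0.05433, g' = -0.2769 → V/F = 0.6962
  V/F = 0.6962: g = 0.00267, g' = -0.2538 → V/F = 0.7067
Converged at V/F = 0.7067.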